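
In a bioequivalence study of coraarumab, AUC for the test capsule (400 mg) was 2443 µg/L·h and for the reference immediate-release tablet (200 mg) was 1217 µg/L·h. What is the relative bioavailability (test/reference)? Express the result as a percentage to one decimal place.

F_rel = (AUC_test/D_test) / (AUC_ref/D_ref)
      = (2443/400) / (1217/200)
      = 6.1075 / 6.085 = 1.0037 = 100.37%

F_rel = 100.4%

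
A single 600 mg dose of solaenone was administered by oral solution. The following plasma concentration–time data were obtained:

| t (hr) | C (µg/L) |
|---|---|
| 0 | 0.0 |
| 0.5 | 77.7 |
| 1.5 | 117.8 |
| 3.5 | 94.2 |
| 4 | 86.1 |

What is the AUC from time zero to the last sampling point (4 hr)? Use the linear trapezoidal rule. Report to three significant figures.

AUC = 374 µg/L·hr

Trapezoidal AUC_0→4:
  [0→0.5]: (0.0+77.7)/2 × 0.5 = 19.425
  [0.5→1.5]: (77.7+117.8)/2 × 1 = 97.75
  [1.5→3.5]: (117.8+94.2)/2 × 2 = 212.0
  [3.5→4]: (94.2+86.1)/2 × 0.5 = 45.075
  Sum = 374.25 µg/L·hr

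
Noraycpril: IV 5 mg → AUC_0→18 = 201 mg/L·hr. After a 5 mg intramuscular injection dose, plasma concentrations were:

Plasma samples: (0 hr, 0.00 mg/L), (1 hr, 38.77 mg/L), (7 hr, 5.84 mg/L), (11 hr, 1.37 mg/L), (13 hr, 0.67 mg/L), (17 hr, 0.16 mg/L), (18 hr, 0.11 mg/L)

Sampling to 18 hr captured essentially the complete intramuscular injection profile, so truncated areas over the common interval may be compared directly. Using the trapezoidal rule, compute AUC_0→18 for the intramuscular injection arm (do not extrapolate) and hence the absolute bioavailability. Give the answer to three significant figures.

F = 0.853

Trapezoidal AUC_0→18 (intramuscular injection):
  [0→1]: (0.00+38.77)/2 × 1 = 19.385
  [1→7]: (38.77+5.84)/2 × 6 = 133.83
  [7→11]: (5.84+1.37)/2 × 4 = 14.42
  [11→13]: (1.37+0.67)/2 × 2 = 2.04
  [13→17]: (0.67+0.16)/2 × 4 = 1.66
  [17→18]: (0.16+0.11)/2 × 1 = 0.135
  Sum = 171.47 mg/L·hr
F = (AUC_ev/D_ev)/(AUC_iv/D_iv) = (171.47/5)/(201/5) = 34.294/40.2 = 0.8531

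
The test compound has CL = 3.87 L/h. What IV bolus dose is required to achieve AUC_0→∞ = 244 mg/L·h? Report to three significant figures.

Dose = 944 mg

Dose_iv = CL × AUC_0→∞
     = 3.87 × 244 = 944.28 mg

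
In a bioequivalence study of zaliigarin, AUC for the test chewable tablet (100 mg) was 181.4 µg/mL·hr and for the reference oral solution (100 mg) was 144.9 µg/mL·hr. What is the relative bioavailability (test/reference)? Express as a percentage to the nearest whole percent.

F_rel = 125%

F_rel = (AUC_test/D_test) / (AUC_ref/D_ref)
      = (181.4/100) / (144.9/100)
      = 1.814 / 1.449 = 1.2519 = 125.19%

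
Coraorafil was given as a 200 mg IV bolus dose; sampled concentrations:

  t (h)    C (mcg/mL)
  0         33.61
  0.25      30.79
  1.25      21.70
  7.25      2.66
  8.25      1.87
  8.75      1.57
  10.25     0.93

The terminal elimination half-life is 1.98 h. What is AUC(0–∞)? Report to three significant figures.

AUC = 115 mcg/mL·h

Trapezoidal AUC_0→10.25:
  [0→0.25]: (33.61+30.79)/2 × 0.25 = 8.05
  [0.25→1.25]: (30.79+21.70)/2 × 1 = 26.245
  [1.25→7.25]: (21.70+2.66)/2 × 6 = 73.08
  [7.25→8.25]: (2.66+1.87)/2 × 1 = 2.265
  [8.25→8.75]: (1.87+1.57)/2 × 0.5 = 0.86
  [8.75→10.25]: (1.57+0.93)/2 × 1.5 = 1.875
  Sum = 112.375 mcg/mL·h
k_e = ln2 / t½ = 0.693147 / 1.98 = 0.3501 h^-1
Extrapolated tail: C_last / k_e = 0.93 / 0.3501 = 2.656
AUC_0→∞ = 112.375 + 2.656 = 115.031 mcg/mL·h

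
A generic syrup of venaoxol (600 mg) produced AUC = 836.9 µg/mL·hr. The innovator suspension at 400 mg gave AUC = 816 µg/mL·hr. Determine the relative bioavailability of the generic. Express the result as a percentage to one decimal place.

F_rel = (AUC_test/D_test) / (AUC_ref/D_ref)
      = (836.9/600) / (816/400)
      = 1.39483 / 2.04 = 0.6837 = 68.37%

F_rel = 68.4%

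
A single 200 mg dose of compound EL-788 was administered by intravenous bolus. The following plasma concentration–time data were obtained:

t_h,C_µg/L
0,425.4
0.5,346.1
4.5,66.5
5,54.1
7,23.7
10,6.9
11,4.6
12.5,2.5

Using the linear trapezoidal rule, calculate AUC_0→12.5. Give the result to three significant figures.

Trapezoidal AUC_0→12.5:
  [0→0.5]: (425.4+346.1)/2 × 0.5 = 192.875
  [0.5→4.5]: (346.1+66.5)/2 × 4 = 825.2
  [4.5→5]: (66.5+54.1)/2 × 0.5 = 30.15
  [5→7]: (54.1+23.7)/2 × 2 = 77.8
  [7→10]: (23.7+6.9)/2 × 3 = 45.9
  [10→11]: (6.9+4.6)/2 × 1 = 5.75
  [11→12.5]: (4.6+2.5)/2 × 1.5 = 5.325
  Sum = 1183.0 µg/L·h

AUC = 1180 µg/L·h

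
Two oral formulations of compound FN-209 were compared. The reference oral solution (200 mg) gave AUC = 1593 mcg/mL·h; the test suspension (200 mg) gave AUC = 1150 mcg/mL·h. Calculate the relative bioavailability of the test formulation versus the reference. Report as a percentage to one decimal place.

F_rel = 72.2%

F_rel = (AUC_test/D_test) / (AUC_ref/D_ref)
      = (1150/200) / (1593/200)
      = 5.75 / 7.965 = 0.7219 = 72.19%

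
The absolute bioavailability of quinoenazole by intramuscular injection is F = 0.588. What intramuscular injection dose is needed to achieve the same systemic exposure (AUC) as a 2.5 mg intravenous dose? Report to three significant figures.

For equal systemic exposure: F × D_ev = D_iv
D_ev = D_iv / F = 2.5 / 0.588 = 4.2517 mg

D_intramuscular = 4.25 mg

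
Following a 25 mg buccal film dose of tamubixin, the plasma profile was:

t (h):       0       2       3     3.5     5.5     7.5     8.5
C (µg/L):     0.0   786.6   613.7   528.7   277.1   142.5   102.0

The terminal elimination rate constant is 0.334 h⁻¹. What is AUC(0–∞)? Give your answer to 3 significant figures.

AUC = 3430 µg/L·h

Trapezoidal AUC_0→8.5:
  [0→2]: (0.0+786.6)/2 × 2 = 786.6
  [2→3]: (786.6+613.7)/2 × 1 = 700.15
  [3→3.5]: (613.7+528.7)/2 × 0.5 = 285.6
  [3.5→5.5]: (528.7+277.1)/2 × 2 = 805.8
  [5.5→7.5]: (277.1+142.5)/2 × 2 = 419.6
  [7.5→8.5]: (142.5+102.0)/2 × 1 = 122.25
  Sum = 3120.0 µg/L·h
Extrapolated tail: C_last / k_e = 102.0 / 0.334 = 305.389
AUC_0→∞ = 3120.0 + 305.389 = 3425.389 µg/L·h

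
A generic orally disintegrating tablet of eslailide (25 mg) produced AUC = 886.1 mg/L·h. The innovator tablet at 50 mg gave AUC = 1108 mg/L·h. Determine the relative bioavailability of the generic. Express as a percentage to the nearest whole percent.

F_rel = (AUC_test/D_test) / (AUC_ref/D_ref)
      = (886.1/25) / (1108/50)
      = 35.444 / 22.16 = 1.5995 = 159.95%

F_rel = 160%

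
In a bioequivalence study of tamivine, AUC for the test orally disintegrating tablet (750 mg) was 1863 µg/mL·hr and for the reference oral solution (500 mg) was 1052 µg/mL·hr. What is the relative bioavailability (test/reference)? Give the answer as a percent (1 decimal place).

F_rel = 118.1%

F_rel = (AUC_test/D_test) / (AUC_ref/D_ref)
      = (1863/750) / (1052/500)
      = 2.484 / 2.104 = 1.1806 = 118.06%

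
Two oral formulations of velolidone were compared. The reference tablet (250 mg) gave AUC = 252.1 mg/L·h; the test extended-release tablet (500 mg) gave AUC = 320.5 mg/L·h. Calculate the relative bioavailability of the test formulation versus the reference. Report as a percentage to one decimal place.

F_rel = (AUC_test/D_test) / (AUC_ref/D_ref)
      = (320.5/500) / (252.1/250)
      = 0.641 / 1.0084 = 0.6357 = 63.57%

F_rel = 63.6%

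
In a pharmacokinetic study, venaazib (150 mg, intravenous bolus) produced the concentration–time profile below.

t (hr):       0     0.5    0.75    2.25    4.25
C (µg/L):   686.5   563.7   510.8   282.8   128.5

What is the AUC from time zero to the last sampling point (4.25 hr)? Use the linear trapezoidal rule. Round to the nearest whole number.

Trapezoidal AUC_0→4.25:
  [0→0.5]: (686.5+563.7)/2 × 0.5 = 312.55
  [0.5→0.75]: (563.7+510.8)/2 × 0.25 = 134.3125
  [0.75→2.25]: (510.8+282.8)/2 × 1.5 = 595.2
  [2.25→4.25]: (282.8+128.5)/2 × 2 = 411.3
  Sum = 1453.3625 µg/L·hr

AUC = 1453 µg/L·hr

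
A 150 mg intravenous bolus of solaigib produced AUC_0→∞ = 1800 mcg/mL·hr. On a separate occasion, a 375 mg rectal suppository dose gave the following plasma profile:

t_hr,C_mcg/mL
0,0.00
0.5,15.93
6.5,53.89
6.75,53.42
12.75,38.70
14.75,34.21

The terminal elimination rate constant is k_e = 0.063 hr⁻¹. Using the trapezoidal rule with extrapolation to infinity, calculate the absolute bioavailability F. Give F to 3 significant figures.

Trapezoidal AUC_0→14.75 (rectal suppository):
  [0→0.5]: (0.00+15.93)/2 × 0.5 = 3.9825
  [0.5→6.5]: (15.93+53.89)/2 × 6 = 209.46
  [6.5→6.75]: (53.89+53.42)/2 × 0.25 = 13.41375
  [6.75→12.75]: (53.42+38.70)/2 × 6 = 276.36
  [12.75→14.75]: (38.70+34.21)/2 × 2 = 72.91
  Sum = 576.12625 mcg/mL·hr
Tail: C_last/k_e = 34.21/0.063 = 543.016
AUC_0→∞ (rectal suppository) = 576.12625 + 543.016 = 1119.14225 mcg/mL·hr
F = (AUC_ev/D_ev)/(AUC_iv/D_iv) = (1119.14225/375)/(1800/150) = 2.98438/12 = 0.2487

F = 0.249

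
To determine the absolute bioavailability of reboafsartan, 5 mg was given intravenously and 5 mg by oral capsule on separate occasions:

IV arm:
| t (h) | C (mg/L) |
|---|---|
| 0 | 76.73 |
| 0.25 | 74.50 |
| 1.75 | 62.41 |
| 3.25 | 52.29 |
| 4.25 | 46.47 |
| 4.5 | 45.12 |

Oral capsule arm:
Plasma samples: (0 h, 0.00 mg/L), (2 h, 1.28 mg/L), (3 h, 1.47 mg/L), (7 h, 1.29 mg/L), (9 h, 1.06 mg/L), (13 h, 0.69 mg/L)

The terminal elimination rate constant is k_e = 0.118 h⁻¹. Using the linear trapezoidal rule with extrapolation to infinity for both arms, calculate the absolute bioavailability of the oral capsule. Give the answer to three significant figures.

F = 0.0305

Trapezoidal AUC_0→4.5 (IV):
  [0→0.25]: (76.73+74.50)/2 × 0.25 = 18.90375
  [0.25→1.75]: (74.50+62.41)/2 × 1.5 = 102.6825
  [1.75→3.25]: (62.41+52.29)/2 × 1.5 = 86.025
  [3.25→4.25]: (52.29+46.47)/2 × 1 = 49.38
  [4.25→4.5]: (46.47+45.12)/2 × 0.25 = 11.44875
  Sum = 268.44 mg/L·h
IV tail: 45.12/0.118 = 382.373; AUC_iv,0→∞ = 268.44 + 382.373 = 650.813 mg/L·h
Trapezoidal AUC_0→13 (oral capsule):
  [0→2]: (0.00+1.28)/2 × 2 = 1.28
  [2→3]: (1.28+1.47)/2 × 1 = 1.375
  [3→7]: (1.47+1.29)/2 × 4 = 5.52
  [7→9]: (1.29+1.06)/2 × 2 = 2.35
  [9→13]: (1.06+0.69)/2 × 4 = 3.5
  Sum = 14.025 mg/L·h
oral capsule tail: 0.69/0.118 = 5.847; AUC_ev,0→∞ = 14.025 + 5.847 = 19.872 mg/L·h
F = (AUC_ev/D_ev)/(AUC_iv/D_iv) = (19.872/5)/(650.813/5) = 3.9744/130.1626 = 0.0305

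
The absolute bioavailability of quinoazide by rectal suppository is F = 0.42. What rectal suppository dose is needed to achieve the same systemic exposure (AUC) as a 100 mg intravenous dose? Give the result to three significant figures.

D_rectal = 238 mg

For equal systemic exposure: F × D_ev = D_iv
D_ev = D_iv / F = 100 / 0.42 = 238.095 mg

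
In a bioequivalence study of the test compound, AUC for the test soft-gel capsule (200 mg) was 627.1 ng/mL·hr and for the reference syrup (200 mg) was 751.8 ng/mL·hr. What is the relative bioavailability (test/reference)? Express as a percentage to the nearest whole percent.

F_rel = 83%

F_rel = (AUC_test/D_test) / (AUC_ref/D_ref)
      = (627.1/200) / (751.8/200)
      = 3.1355 / 3.759 = 0.8341 = 83.41%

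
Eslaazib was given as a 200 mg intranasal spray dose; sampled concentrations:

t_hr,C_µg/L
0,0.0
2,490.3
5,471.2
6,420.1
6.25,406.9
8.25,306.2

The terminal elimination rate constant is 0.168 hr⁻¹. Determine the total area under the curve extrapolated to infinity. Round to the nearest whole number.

AUC = 5017 µg/L·hr

Trapezoidal AUC_0→8.25:
  [0→2]: (0.0+490.3)/2 × 2 = 490.3
  [2→5]: (490.3+471.2)/2 × 3 = 1442.25
  [5→6]: (471.2+420.1)/2 × 1 = 445.65
  [6→6.25]: (420.1+406.9)/2 × 0.25 = 103.375
  [6.25→8.25]: (406.9+306.2)/2 × 2 = 713.1
  Sum = 3194.675 µg/L·hr
Extrapolated tail: C_last / k_e = 306.2 / 0.168 = 1822.619
AUC_0→∞ = 3194.675 + 1822.619 = 5017.294 µg/L·hr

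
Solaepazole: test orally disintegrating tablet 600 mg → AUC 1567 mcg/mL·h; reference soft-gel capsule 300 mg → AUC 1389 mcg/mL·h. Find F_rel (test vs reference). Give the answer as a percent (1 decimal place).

F_rel = (AUC_test/D_test) / (AUC_ref/D_ref)
      = (1567/600) / (1389/300)
      = 2.61167 / 4.63 = 0.5641 = 56.41%

F_rel = 56.4%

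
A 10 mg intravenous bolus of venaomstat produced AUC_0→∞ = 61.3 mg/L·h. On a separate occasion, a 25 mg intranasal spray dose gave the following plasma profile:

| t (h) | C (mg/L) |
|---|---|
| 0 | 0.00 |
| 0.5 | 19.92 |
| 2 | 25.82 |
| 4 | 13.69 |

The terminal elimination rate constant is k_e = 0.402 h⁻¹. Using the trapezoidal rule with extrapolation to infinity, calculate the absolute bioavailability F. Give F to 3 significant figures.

Trapezoidal AUC_0→4 (intranasal spray):
  [0→0.5]: (0.00+19.92)/2 × 0.5 = 4.98
  [0.5→2]: (19.92+25.82)/2 × 1.5 = 34.305
  [2→4]: (25.82+13.69)/2 × 2 = 39.51
  Sum = 78.795 mg/L·h
Tail: C_last/k_e = 13.69/0.402 = 34.055
AUC_0→∞ (intranasal spray) = 78.795 + 34.055 = 112.85 mg/L·h
F = (AUC_ev/D_ev)/(AUC_iv/D_iv) = (112.85/25)/(61.3/10) = 4.514/6.13 = 0.7364

F = 0.736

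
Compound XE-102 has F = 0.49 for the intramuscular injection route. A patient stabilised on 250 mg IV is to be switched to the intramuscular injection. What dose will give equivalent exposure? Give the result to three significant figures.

For equal systemic exposure: F × D_ev = D_iv
D_ev = D_iv / F = 250 / 0.49 = 510.204 mg

D_intramuscular = 510 mg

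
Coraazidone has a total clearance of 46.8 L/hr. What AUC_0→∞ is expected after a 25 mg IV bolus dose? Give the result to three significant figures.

AUC_0→∞ = Dose_iv / CL
        = 25 / 46.8 = 0.534188 mg/L·hr

AUC = 0.534 mg/L·hr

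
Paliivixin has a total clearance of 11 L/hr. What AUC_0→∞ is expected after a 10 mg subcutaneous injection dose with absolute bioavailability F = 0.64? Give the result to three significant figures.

AUC = 0.582 mg/L·hr

AUC_0→∞ = F × Dose / CL
        = 0.64 × 10 / 11 = 0.581818 mg/L·hr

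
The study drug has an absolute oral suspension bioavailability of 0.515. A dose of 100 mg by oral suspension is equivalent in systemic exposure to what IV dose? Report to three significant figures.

D_iv = 51.5 mg

Systemic exposure from an extravascular dose = F × D_ev, so the equivalent IV dose is F × D_ev.
D_iv = F × D_ev = 0.515 × 100 = 51.5 mg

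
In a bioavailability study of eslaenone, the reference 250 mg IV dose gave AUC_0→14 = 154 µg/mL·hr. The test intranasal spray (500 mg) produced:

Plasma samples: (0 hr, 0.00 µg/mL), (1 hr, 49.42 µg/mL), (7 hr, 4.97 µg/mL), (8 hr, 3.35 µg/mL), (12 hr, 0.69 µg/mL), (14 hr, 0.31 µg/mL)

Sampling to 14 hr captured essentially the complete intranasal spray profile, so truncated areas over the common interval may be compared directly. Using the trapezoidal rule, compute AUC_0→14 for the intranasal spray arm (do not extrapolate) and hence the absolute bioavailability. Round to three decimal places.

F = 0.653

Trapezoidal AUC_0→14 (intranasal spray):
  [0→1]: (0.00+49.42)/2 × 1 = 24.71
  [1→7]: (49.42+4.97)/2 × 6 = 163.17
  [7→8]: (4.97+3.35)/2 × 1 = 4.16
  [8→12]: (3.35+0.69)/2 × 4 = 8.08
  [12→14]: (0.69+0.31)/2 × 2 = 1.0
  Sum = 201.12 µg/mL·hr
F = (AUC_ev/D_ev)/(AUC_iv/D_iv) = (201.12/500)/(154/250) = 0.40224/0.616 = 0.6530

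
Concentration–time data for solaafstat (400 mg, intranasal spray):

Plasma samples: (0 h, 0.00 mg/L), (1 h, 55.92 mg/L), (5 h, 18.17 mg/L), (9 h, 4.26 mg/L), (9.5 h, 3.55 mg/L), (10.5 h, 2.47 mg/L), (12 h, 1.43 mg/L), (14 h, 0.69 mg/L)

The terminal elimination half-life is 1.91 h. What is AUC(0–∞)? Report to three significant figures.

AUC = 233 mg/L·h

Trapezoidal AUC_0→14:
  [0→1]: (0.00+55.92)/2 × 1 = 27.96
  [1→5]: (55.92+18.17)/2 × 4 = 148.18
  [5→9]: (18.17+4.26)/2 × 4 = 44.86
  [9→9.5]: (4.26+3.55)/2 × 0.5 = 1.9525
  [9.5→10.5]: (3.55+2.47)/2 × 1 = 3.01
  [10.5→12]: (2.47+1.43)/2 × 1.5 = 2.925
  [12→14]: (1.43+0.69)/2 × 2 = 2.12
  Sum = 231.0075 mg/L·h
k_e = ln2 / t½ = 0.693147 / 1.91 = 0.3629 h^-1
Extrapolated tail: C_last / k_e = 0.69 / 0.3629 = 1.901
AUC_0→∞ = 231.0075 + 1.901 = 232.9085 mg/L·h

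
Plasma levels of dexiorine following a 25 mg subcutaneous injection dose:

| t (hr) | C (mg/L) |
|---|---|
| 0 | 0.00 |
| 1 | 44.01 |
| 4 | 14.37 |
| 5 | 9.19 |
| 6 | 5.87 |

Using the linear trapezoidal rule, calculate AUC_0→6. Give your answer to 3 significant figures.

Trapezoidal AUC_0→6:
  [0→1]: (0.00+44.01)/2 × 1 = 22.005
  [1→4]: (44.01+14.37)/2 × 3 = 87.57
  [4→5]: (14.37+9.19)/2 × 1 = 11.78
  [5→6]: (9.19+5.87)/2 × 1 = 7.53
  Sum = 128.885 mg/L·hr

AUC = 129 mg/L·hr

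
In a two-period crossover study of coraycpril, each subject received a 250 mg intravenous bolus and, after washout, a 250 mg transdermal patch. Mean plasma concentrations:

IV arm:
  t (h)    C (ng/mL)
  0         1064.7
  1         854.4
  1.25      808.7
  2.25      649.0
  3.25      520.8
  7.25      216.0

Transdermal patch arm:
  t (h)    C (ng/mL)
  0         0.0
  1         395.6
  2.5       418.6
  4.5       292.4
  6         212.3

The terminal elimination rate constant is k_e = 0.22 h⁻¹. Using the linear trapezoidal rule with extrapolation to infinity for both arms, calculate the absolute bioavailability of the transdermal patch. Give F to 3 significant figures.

F = 0.580

Trapezoidal AUC_0→7.25 (IV):
  [0→1]: (1064.7+854.4)/2 × 1 = 959.55
  [1→1.25]: (854.4+808.7)/2 × 0.25 = 207.8875
  [1.25→2.25]: (808.7+649.0)/2 × 1 = 728.85
  [2.25→3.25]: (649.0+520.8)/2 × 1 = 584.9
  [3.25→7.25]: (520.8+216.0)/2 × 4 = 1473.6
  Sum = 3954.7875 ng/mL·h
IV tail: 216.0/0.22 = 981.818; AUC_iv,0→∞ = 3954.7875 + 981.818 = 4936.6055 ng/mL·h
Trapezoidal AUC_0→6 (transdermal patch):
  [0→1]: (0.0+395.6)/2 × 1 = 197.8
  [1→2.5]: (395.6+418.6)/2 × 1.5 = 610.65
  [2.5→4.5]: (418.6+292.4)/2 × 2 = 711.0
  [4.5→6]: (292.4+212.3)/2 × 1.5 = 378.525
  Sum = 1897.975 ng/mL·h
transdermal patch tail: 212.3/0.22 = 965.000; AUC_ev,0→∞ = 1897.975 + 965.000 = 2862.975 ng/mL·h
F = (AUC_ev/D_ev)/(AUC_iv/D_iv) = (2862.975/250)/(4936.6055/250) = 11.4519/19.746422 = 0.5799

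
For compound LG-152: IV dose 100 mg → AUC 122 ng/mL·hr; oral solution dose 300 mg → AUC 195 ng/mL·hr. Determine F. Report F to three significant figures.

F = (AUC_ev / D_ev) / (AUC_iv / D_iv)
  = (195/300) / (122/100)
  = 0.65 / 1.22 = 0.5328

F = 0.533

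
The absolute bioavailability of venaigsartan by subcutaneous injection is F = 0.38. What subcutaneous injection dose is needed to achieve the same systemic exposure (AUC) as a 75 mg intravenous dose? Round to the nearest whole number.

D_subcutaneous = 197 mg

For equal systemic exposure: F × D_ev = D_iv
D_ev = D_iv / F = 75 / 0.38 = 197.368 mg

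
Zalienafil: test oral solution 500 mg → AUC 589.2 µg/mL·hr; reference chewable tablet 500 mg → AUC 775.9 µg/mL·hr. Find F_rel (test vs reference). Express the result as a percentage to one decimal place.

F_rel = (AUC_test/D_test) / (AUC_ref/D_ref)
      = (589.2/500) / (775.9/500)
      = 1.1784 / 1.5518 = 0.7594 = 75.94%

F_rel = 75.9%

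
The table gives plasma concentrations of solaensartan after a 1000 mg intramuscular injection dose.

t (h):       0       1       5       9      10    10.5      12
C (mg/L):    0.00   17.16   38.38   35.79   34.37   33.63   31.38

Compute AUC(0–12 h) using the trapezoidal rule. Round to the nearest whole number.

Trapezoidal AUC_0→12:
  [0→1]: (0.00+17.16)/2 × 1 = 8.58
  [1→5]: (17.16+38.38)/2 × 4 = 111.08
  [5→9]: (38.38+35.79)/2 × 4 = 148.34
  [9→10]: (35.79+34.37)/2 × 1 = 35.08
  [10→10.5]: (34.37+33.63)/2 × 0.5 = 17.0
  [10.5→12]: (33.63+31.38)/2 × 1.5 = 48.7575
  Sum = 368.8375 mg/L·h

AUC = 369 mg/L·h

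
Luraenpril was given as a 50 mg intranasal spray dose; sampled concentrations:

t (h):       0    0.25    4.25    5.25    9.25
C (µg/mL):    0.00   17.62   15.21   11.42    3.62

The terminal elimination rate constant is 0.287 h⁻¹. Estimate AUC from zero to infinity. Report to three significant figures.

Trapezoidal AUC_0→9.25:
  [0→0.25]: (0.00+17.62)/2 × 0.25 = 2.2025
  [0.25→4.25]: (17.62+15.21)/2 × 4 = 65.66
  [4.25→5.25]: (15.21+11.42)/2 × 1 = 13.315
  [5.25→9.25]: (11.42+3.62)/2 × 4 = 30.08
  Sum = 111.2575 µg/mL·h
Extrapolated tail: C_last / k_e = 3.62 / 0.287 = 12.613
AUC_0→∞ = 111.2575 + 12.613 = 123.8705 µg/mL·h

AUC = 124 µg/mL·h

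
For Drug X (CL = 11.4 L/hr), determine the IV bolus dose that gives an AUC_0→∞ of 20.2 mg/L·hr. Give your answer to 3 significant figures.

Dose = 230 mg

Dose_iv = CL × AUC_0→∞
     = 11.4 × 20.2 = 230.28 mg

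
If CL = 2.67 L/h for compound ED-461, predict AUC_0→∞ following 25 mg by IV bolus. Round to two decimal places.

AUC_0→∞ = Dose_iv / CL
        = 25 / 2.67 = 9.3633 mg/L·h

AUC = 9.36 mg/L·h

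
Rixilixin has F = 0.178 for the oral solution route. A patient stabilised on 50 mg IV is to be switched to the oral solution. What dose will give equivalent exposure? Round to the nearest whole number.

For equal systemic exposure: F × D_ev = D_iv
D_ev = D_iv / F = 50 / 0.178 = 280.899 mg

D_oral = 281 mg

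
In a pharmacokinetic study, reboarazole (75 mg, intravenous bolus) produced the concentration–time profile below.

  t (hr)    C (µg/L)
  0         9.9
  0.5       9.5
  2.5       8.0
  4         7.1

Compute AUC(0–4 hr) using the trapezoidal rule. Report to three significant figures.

AUC = 33.7 µg/L·hr

Trapezoidal AUC_0→4:
  [0→0.5]: (9.9+9.5)/2 × 0.5 = 4.85
  [0.5→2.5]: (9.5+8.0)/2 × 2 = 17.5
  [2.5→4]: (8.0+7.1)/2 × 1.5 = 11.325
  Sum = 33.675 µg/L·hr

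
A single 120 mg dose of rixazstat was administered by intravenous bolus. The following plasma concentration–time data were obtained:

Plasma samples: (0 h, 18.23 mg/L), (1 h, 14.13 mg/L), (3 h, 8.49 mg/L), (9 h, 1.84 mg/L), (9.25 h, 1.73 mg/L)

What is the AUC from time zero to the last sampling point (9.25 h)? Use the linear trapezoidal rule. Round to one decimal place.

Trapezoidal AUC_0→9.25:
  [0→1]: (18.23+14.13)/2 × 1 = 16.18
  [1→3]: (14.13+8.49)/2 × 2 = 22.62
  [3→9]: (8.49+1.84)/2 × 6 = 30.99
  [9→9.25]: (1.84+1.73)/2 × 0.25 = 0.44625
  Sum = 70.23625 mg/L·h

AUC = 70.2 mg/L·h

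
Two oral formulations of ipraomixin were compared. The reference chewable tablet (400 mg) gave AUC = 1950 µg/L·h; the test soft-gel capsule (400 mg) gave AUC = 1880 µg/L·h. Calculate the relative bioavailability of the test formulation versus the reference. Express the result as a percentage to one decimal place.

F_rel = (AUC_test/D_test) / (AUC_ref/D_ref)
      = (1880/400) / (1950/400)
      = 4.7 / 4.875 = 0.9641 = 96.41%

F_rel = 96.4%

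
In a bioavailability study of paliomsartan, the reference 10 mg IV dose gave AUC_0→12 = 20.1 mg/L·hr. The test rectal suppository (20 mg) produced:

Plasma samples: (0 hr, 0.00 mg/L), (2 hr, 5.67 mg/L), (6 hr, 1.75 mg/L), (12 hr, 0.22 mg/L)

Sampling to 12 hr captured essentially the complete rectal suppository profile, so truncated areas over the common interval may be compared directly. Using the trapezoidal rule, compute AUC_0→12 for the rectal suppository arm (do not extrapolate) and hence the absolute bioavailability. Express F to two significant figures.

F = 0.66

Trapezoidal AUC_0→12 (rectal suppository):
  [0→2]: (0.00+5.67)/2 × 2 = 5.67
  [2→6]: (5.67+1.75)/2 × 4 = 14.84
  [6→12]: (1.75+0.22)/2 × 6 = 5.91
  Sum = 26.42 mg/L·hr
F = (AUC_ev/D_ev)/(AUC_iv/D_iv) = (26.42/20)/(20.1/10) = 1.321/2.01 = 0.6572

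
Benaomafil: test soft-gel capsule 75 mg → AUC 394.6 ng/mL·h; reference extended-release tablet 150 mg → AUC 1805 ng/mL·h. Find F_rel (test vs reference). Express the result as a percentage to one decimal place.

F_rel = 43.7%

F_rel = (AUC_test/D_test) / (AUC_ref/D_ref)
      = (394.6/75) / (1805/150)
      = 5.26133 / 12.0333 = 0.4372 = 43.72%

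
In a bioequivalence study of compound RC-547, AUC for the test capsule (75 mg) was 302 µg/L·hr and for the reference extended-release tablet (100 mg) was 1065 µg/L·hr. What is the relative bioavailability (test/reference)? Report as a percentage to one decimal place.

F_rel = (AUC_test/D_test) / (AUC_ref/D_ref)
      = (302/75) / (1065/100)
      = 4.02667 / 10.65 = 0.3781 = 37.81%

F_rel = 37.8%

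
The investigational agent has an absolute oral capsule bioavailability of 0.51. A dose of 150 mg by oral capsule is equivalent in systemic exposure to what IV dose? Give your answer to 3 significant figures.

Systemic exposure from an extravascular dose = F × D_ev, so the equivalent IV dose is F × D_ev.
D_iv = F × D_ev = 0.51 × 150 = 76.5 mg

D_iv = 76.5 mg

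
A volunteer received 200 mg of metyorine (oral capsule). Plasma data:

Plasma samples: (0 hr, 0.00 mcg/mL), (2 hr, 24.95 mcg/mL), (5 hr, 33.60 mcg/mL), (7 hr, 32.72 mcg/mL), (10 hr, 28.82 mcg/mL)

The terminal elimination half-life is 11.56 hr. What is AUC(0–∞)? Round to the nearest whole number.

AUC = 752 mcg/mL·hr

Trapezoidal AUC_0→10:
  [0→2]: (0.00+24.95)/2 × 2 = 24.95
  [2→5]: (24.95+33.60)/2 × 3 = 87.825
  [5→7]: (33.60+32.72)/2 × 2 = 66.32
  [7→10]: (32.72+28.82)/2 × 3 = 92.31
  Sum = 271.405 mcg/mL·hr
k_e = ln2 / t½ = 0.693147 / 11.56 = 0.0600 hr^-1
Extrapolated tail: C_last / k_e = 28.82 / 0.06 = 480.333
AUC_0→∞ = 271.405 + 480.333 = 751.738 mcg/mL·hr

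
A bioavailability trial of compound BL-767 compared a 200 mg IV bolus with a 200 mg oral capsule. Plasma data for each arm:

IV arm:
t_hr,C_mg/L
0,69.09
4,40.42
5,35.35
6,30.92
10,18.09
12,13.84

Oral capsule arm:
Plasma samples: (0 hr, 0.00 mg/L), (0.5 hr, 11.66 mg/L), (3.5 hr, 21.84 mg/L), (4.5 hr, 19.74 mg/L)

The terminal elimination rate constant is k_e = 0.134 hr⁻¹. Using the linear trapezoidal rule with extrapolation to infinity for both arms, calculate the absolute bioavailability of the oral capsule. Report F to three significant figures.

Trapezoidal AUC_0→12 (IV):
  [0→4]: (69.09+40.42)/2 × 4 = 219.02
  [4→5]: (40.42+35.35)/2 × 1 = 37.885
  [5→6]: (35.35+30.92)/2 × 1 = 33.135
  [6→10]: (30.92+18.09)/2 × 4 = 98.02
  [10→12]: (18.09+13.84)/2 × 2 = 31.93
  Sum = 419.99 mg/L·hr
IV tail: 13.84/0.134 = 103.284; AUC_iv,0→∞ = 419.99 + 103.284 = 523.274 mg/L·hr
Trapezoidal AUC_0→4.5 (oral capsule):
  [0→0.5]: (0.00+11.66)/2 × 0.5 = 2.915
  [0.5→3.5]: (11.66+21.84)/2 × 3 = 50.25
  [3.5→4.5]: (21.84+19.74)/2 × 1 = 20.79
  Sum = 73.955 mg/L·hr
oral capsule tail: 19.74/0.134 = 147.313; AUC_ev,0→∞ = 73.955 + 147.313 = 221.268 mg/L·hr
F = (AUC_ev/D_ev)/(AUC_iv/D_iv) = (221.268/200)/(523.274/200) = 1.10634/2.61637 = 0.4229

F = 0.423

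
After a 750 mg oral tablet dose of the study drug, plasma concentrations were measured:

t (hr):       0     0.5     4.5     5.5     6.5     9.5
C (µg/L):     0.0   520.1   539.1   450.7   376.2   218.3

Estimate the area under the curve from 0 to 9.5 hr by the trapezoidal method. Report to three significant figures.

Trapezoidal AUC_0→9.5:
  [0→0.5]: (0.0+520.1)/2 × 0.5 = 130.025
  [0.5→4.5]: (520.1+539.1)/2 × 4 = 2118.4
  [4.5→5.5]: (539.1+450.7)/2 × 1 = 494.9
  [5.5→6.5]: (450.7+376.2)/2 × 1 = 413.45
  [6.5→9.5]: (376.2+218.3)/2 × 3 = 891.75
  Sum = 4048.525 µg/L·hr

AUC = 4050 µg/L·hr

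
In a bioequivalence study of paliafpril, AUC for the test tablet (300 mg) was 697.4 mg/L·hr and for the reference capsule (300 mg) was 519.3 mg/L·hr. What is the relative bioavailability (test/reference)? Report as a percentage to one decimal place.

F_rel = 134.3%

F_rel = (AUC_test/D_test) / (AUC_ref/D_ref)
      = (697.4/300) / (519.3/300)
      = 2.32467 / 1.731 = 1.3430 = 134.30%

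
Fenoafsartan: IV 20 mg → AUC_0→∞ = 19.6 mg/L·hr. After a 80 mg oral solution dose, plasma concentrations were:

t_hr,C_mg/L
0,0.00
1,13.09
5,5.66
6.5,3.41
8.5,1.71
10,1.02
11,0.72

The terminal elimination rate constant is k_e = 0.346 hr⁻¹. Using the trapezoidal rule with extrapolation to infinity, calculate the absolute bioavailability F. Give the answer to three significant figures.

F = 0.778

Trapezoidal AUC_0→11 (oral solution):
  [0→1]: (0.00+13.09)/2 × 1 = 6.545
  [1→5]: (13.09+5.66)/2 × 4 = 37.5
  [5→6.5]: (5.66+3.41)/2 × 1.5 = 6.8025
  [6.5→8.5]: (3.41+1.71)/2 × 2 = 5.12
  [8.5→10]: (1.71+1.02)/2 × 1.5 = 2.0475
  [10→11]: (1.02+0.72)/2 × 1 = 0.87
  Sum = 58.885 mg/L·hr
Tail: C_last/k_e = 0.72/0.346 = 2.081
AUC_0→∞ (oral solution) = 58.885 + 2.081 = 60.966 mg/L·hr
F = (AUC_ev/D_ev)/(AUC_iv/D_iv) = (60.966/80)/(19.6/20) = 0.762075/0.98 = 0.7776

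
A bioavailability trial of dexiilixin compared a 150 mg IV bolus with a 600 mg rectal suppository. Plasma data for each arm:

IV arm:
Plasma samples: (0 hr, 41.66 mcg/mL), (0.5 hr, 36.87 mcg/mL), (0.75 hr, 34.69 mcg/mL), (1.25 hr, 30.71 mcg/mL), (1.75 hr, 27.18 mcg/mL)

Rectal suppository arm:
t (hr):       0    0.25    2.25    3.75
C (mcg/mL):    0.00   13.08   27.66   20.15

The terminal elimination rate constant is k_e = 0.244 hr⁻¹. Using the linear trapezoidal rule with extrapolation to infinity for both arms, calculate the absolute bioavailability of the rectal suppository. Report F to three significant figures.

Trapezoidal AUC_0→1.75 (IV):
  [0→0.5]: (41.66+36.87)/2 × 0.5 = 19.6325
  [0.5→0.75]: (36.87+34.69)/2 × 0.25 = 8.945
  [0.75→1.25]: (34.69+30.71)/2 × 0.5 = 16.35
  [1.25→1.75]: (30.71+27.18)/2 × 0.5 = 14.4725
  Sum = 59.4 mcg/mL·hr
IV tail: 27.18/0.244 = 111.393; AUC_iv,0→∞ = 59.4 + 111.393 = 170.793 mcg/mL·hr
Trapezoidal AUC_0→3.75 (rectal suppository):
  [0→0.25]: (0.00+13.08)/2 × 0.25 = 1.635
  [0.25→2.25]: (13.08+27.66)/2 × 2 = 40.74
  [2.25→3.75]: (27.66+20.15)/2 × 1.5 = 35.8575
  Sum = 78.2325 mcg/mL·hr
rectal suppository tail: 20.15/0.244 = 82.582; AUC_ev,0→∞ = 78.2325 + 82.582 = 160.8145 mcg/mL·hr
F = (AUC_ev/D_ev)/(AUC_iv/D_iv) = (160.8145/600)/(170.793/150) = 0.268024/1.13862 = 0.2354

F = 0.235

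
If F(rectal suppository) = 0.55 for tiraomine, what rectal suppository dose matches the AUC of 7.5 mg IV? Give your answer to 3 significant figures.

D_rectal = 13.6 mg

For equal systemic exposure: F × D_ev = D_iv
D_ev = D_iv / F = 7.5 / 0.55 = 13.6364 mg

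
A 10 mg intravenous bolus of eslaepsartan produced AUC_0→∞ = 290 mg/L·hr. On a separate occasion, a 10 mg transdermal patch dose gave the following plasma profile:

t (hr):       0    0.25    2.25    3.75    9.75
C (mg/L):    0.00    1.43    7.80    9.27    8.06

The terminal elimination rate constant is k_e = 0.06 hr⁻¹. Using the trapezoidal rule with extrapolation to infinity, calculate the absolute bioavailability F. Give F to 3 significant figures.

Trapezoidal AUC_0→9.75 (transdermal patch):
  [0→0.25]: (0.00+1.43)/2 × 0.25 = 0.17875
  [0.25→2.25]: (1.43+7.80)/2 × 2 = 9.23
  [2.25→3.75]: (7.80+9.27)/2 × 1.5 = 12.8025
  [3.75→9.75]: (9.27+8.06)/2 × 6 = 51.99
  Sum = 74.20125 mg/L·hr
Tail: C_last/k_e = 8.06/0.06 = 134.333
AUC_0→∞ (transdermal patch) = 74.20125 + 134.333 = 208.53425 mg/L·hr
F = (AUC_ev/D_ev)/(AUC_iv/D_iv) = (208.53425/10)/(290/10) = 20.853425/29 = 0.7191

F = 0.719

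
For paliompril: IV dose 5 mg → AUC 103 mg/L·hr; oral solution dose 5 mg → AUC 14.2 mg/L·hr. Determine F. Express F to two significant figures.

F = 0.14

F = (AUC_ev / D_ev) / (AUC_iv / D_iv)
  = (14.2/5) / (103/5)
  = 2.84 / 20.6 = 0.1379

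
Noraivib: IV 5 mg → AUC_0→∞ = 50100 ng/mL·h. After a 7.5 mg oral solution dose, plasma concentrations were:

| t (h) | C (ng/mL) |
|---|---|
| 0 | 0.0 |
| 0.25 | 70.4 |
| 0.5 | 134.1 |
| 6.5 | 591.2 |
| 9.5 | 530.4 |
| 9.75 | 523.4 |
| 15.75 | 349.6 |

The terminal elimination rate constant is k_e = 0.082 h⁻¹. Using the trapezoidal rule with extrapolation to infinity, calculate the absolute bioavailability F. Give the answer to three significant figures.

F = 0.145

Trapezoidal AUC_0→15.75 (oral solution):
  [0→0.25]: (0.0+70.4)/2 × 0.25 = 8.8
  [0.25→0.5]: (70.4+134.1)/2 × 0.25 = 25.5625
  [0.5→6.5]: (134.1+591.2)/2 × 6 = 2175.9
  [6.5→9.5]: (591.2+530.4)/2 × 3 = 1682.4
  [9.5→9.75]: (530.4+523.4)/2 × 0.25 = 131.725
  [9.75→15.75]: (523.4+349.6)/2 × 6 = 2619.0
  Sum = 6643.3875 ng/mL·h
Tail: C_last/k_e = 349.6/0.082 = 4263.415
AUC_0→∞ (oral solution) = 6643.3875 + 4263.415 = 10906.8025 ng/mL·h
F = (AUC_ev/D_ev)/(AUC_iv/D_iv) = (10906.8025/7.5)/(50100/5) = 1454.24/10020 = 0.1451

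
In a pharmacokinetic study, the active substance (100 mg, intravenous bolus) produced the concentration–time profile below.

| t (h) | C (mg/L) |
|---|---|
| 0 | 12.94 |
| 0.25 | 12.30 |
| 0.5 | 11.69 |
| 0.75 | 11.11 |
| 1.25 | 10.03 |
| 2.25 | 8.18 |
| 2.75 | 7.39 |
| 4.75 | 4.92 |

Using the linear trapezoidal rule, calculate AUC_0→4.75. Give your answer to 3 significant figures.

AUC = 39.6 mg/L·h

Trapezoidal AUC_0→4.75:
  [0→0.25]: (12.94+12.30)/2 × 0.25 = 3.155
  [0.25→0.5]: (12.30+11.69)/2 × 0.25 = 2.99875
  [0.5→0.75]: (11.69+11.11)/2 × 0.25 = 2.85
  [0.75→1.25]: (11.11+10.03)/2 × 0.5 = 5.285
  [1.25→2.25]: (10.03+8.18)/2 × 1 = 9.105
  [2.25→2.75]: (8.18+7.39)/2 × 0.5 = 3.8925
  [2.75→4.75]: (7.39+4.92)/2 × 2 = 12.31
  Sum = 39.59625 mg/L·h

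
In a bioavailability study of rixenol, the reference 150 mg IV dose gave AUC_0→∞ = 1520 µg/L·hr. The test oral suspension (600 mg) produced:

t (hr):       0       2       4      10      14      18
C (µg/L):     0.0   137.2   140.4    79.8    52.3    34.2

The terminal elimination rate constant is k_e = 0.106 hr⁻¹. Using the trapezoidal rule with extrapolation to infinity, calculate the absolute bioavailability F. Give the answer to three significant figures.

Trapezoidal AUC_0→18 (oral suspension):
  [0→2]: (0.0+137.2)/2 × 2 = 137.2
  [2→4]: (137.2+140.4)/2 × 2 = 277.6
  [4→10]: (140.4+79.8)/2 × 6 = 660.6
  [10→14]: (79.8+52.3)/2 × 4 = 264.2
  [14→18]: (52.3+34.2)/2 × 4 = 173.0
  Sum = 1512.6 µg/L·hr
Tail: C_last/k_e = 34.2/0.106 = 322.642
AUC_0→∞ (oral suspension) = 1512.6 + 322.642 = 1835.242 µg/L·hr
F = (AUC_ev/D_ev)/(AUC_iv/D_iv) = (1835.242/600)/(1520/150) = 3.05874/10.1333 = 0.3019

F = 0.302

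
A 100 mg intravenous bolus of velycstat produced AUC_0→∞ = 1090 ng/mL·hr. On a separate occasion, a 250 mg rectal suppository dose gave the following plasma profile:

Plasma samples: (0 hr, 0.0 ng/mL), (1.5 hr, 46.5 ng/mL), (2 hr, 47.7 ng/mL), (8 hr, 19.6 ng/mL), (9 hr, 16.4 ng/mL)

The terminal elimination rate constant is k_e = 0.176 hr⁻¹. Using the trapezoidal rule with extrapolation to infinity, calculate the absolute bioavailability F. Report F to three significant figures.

Trapezoidal AUC_0→9 (rectal suppository):
  [0→1.5]: (0.0+46.5)/2 × 1.5 = 34.875
  [1.5→2]: (46.5+47.7)/2 × 0.5 = 23.55
  [2→8]: (47.7+19.6)/2 × 6 = 201.9
  [8→9]: (19.6+16.4)/2 × 1 = 18.0
  Sum = 278.325 ng/mL·hr
Tail: C_last/k_e = 16.4/0.176 = 93.182
AUC_0→∞ (rectal suppository) = 278.325 + 93.182 = 371.507 ng/mL·hr
F = (AUC_ev/D_ev)/(AUC_iv/D_iv) = (371.507/250)/(1090/100) = 1.486028/10.9 = 0.1363

F = 0.136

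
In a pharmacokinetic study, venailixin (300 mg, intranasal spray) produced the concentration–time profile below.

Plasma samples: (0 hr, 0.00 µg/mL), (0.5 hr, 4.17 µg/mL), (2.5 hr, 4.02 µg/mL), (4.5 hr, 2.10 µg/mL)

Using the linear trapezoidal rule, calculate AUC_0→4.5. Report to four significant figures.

AUC = 15.35 µg/mL·hr

Trapezoidal AUC_0→4.5:
  [0→0.5]: (0.00+4.17)/2 × 0.5 = 1.0425
  [0.5→2.5]: (4.17+4.02)/2 × 2 = 8.19
  [2.5→4.5]: (4.02+2.10)/2 × 2 = 6.12
  Sum = 15.3525 µg/mL·hr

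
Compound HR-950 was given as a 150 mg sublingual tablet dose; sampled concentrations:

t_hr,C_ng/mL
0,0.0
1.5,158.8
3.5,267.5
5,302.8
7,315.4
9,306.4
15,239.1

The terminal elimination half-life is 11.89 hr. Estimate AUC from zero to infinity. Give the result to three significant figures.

AUC = 7950 ng/mL·hr

Trapezoidal AUC_0→15:
  [0→1.5]: (0.0+158.8)/2 × 1.5 = 119.1
  [1.5→3.5]: (158.8+267.5)/2 × 2 = 426.3
  [3.5→5]: (267.5+302.8)/2 × 1.5 = 427.725
  [5→7]: (302.8+315.4)/2 × 2 = 618.2
  [7→9]: (315.4+306.4)/2 × 2 = 621.8
  [9→15]: (306.4+239.1)/2 × 6 = 1636.5
  Sum = 3849.625 ng/mL·hr
k_e = ln2 / t½ = 0.693147 / 11.89 = 0.0583 hr^-1
Extrapolated tail: C_last / k_e = 239.1 / 0.0583 = 4101.201
AUC_0→∞ = 3849.625 + 4101.201 = 7950.826 ng/mL·hr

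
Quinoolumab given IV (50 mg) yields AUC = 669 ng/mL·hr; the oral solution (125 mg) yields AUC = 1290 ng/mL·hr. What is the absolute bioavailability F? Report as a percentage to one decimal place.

F = (AUC_ev / D_ev) / (AUC_iv / D_iv)
  = (1290/125) / (669/50)
  = 10.32 / 13.38 = 0.7713
  = 77.13%

F = 77.1%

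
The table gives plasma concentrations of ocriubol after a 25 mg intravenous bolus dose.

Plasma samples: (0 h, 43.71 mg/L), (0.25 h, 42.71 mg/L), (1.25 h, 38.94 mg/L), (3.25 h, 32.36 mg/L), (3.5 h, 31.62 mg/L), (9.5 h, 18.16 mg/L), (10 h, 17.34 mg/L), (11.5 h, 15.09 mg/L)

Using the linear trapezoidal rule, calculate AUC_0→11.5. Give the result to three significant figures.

Trapezoidal AUC_0→11.5:
  [0→0.25]: (43.71+42.71)/2 × 0.25 = 10.8025
  [0.25→1.25]: (42.71+38.94)/2 × 1 = 40.825
  [1.25→3.25]: (38.94+32.36)/2 × 2 = 71.3
  [3.25→3.5]: (32.36+31.62)/2 × 0.25 = 7.9975
  [3.5→9.5]: (31.62+18.16)/2 × 6 = 149.34
  [9.5→10]: (18.16+17.34)/2 × 0.5 = 8.875
  [10→11.5]: (17.34+15.09)/2 × 1.5 = 24.3225
  Sum = 313.4625 mg/L·h

AUC = 313 mg/L·h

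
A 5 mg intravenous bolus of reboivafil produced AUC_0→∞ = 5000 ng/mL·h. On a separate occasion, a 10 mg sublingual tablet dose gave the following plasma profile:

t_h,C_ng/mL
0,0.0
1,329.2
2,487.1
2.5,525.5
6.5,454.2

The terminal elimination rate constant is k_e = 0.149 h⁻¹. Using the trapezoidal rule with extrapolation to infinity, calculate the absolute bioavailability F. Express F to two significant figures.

F = 0.58

Trapezoidal AUC_0→6.5 (sublingual tablet):
  [0→1]: (0.0+329.2)/2 × 1 = 164.6
  [1→2]: (329.2+487.1)/2 × 1 = 408.15
  [2→2.5]: (487.1+525.5)/2 × 0.5 = 253.15
  [2.5→6.5]: (525.5+454.2)/2 × 4 = 1959.4
  Sum = 2785.3 ng/mL·h
Tail: C_last/k_e = 454.2/0.149 = 3048.322
AUC_0→∞ (sublingual tablet) = 2785.3 + 3048.322 = 5833.622 ng/mL·h
F = (AUC_ev/D_ev)/(AUC_iv/D_iv) = (5833.622/10)/(5000/5) = 583.3622/1000 = 0.5834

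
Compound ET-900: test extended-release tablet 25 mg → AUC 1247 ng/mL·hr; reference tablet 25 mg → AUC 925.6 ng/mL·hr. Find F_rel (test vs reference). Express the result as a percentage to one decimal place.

F_rel = (AUC_test/D_test) / (AUC_ref/D_ref)
      = (1247/25) / (925.6/25)
      = 49.88 / 37.024 = 1.3472 = 134.72%

F_rel = 134.7%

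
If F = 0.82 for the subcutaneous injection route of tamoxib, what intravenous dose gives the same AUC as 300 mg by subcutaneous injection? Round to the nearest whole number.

Systemic exposure from an extravascular dose = F × D_ev, so the equivalent IV dose is F × D_ev.
D_iv = F × D_ev = 0.82 × 300 = 246 mg

D_iv = 246 mg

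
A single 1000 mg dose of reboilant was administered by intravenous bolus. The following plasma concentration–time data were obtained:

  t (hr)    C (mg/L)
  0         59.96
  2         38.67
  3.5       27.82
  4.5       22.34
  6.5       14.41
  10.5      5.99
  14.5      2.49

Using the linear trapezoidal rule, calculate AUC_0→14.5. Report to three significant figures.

AUC = 268 mg/L·hr

Trapezoidal AUC_0→14.5:
  [0→2]: (59.96+38.67)/2 × 2 = 98.63
  [2→3.5]: (38.67+27.82)/2 × 1.5 = 49.8675
  [3.5→4.5]: (27.82+22.34)/2 × 1 = 25.08
  [4.5→6.5]: (22.34+14.41)/2 × 2 = 36.75
  [6.5→10.5]: (14.41+5.99)/2 × 4 = 40.8
  [10.5→14.5]: (5.99+2.49)/2 × 4 = 16.96
  Sum = 268.0875 mg/L·hr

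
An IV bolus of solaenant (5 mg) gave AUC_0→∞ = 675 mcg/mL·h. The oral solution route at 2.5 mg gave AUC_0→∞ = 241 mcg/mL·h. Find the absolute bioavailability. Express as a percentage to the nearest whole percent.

F = (AUC_ev / D_ev) / (AUC_iv / D_iv)
  = (241/2.5) / (675/5)
  = 96.4 / 135 = 0.7141
  = 71.41%

F = 71%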